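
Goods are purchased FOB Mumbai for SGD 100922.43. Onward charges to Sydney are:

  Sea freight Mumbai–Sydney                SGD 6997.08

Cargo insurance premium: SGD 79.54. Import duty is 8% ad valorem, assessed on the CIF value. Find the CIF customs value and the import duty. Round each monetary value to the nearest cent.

CIF value: SGD 107999.05; import duty: SGD 8639.92

CIF = FOB price + freight + insurance
CIF = 100922.43 + 6997.08 + 79.54 = 107999.05
Import duty = 107999.05 × 8% = 8639.92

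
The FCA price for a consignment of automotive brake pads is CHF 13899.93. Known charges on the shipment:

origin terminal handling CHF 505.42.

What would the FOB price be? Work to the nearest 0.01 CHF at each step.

From FCA to FOB, the seller additionally bears: origin terminal.
FOB price = 13899.93 + 505.42 = 14405.35

FOB price: CHF 14405.35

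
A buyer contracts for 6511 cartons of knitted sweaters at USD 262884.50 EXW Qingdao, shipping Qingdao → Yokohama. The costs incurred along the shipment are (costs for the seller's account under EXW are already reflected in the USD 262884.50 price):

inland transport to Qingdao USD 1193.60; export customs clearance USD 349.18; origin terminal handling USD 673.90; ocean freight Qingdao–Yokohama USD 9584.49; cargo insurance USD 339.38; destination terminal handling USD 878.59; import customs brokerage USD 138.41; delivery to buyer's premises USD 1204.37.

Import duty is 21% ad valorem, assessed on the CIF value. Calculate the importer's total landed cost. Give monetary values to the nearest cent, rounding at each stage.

Total landed cost: USD 335001.68

EXW: the seller makes goods available at their premises; the buyer bears all onward costs.
CIF value = EXW price + inland to port + export clearance + origin terminal + freight + insurance = 262884.50 + 1193.60 + 349.18 + 673.90 + 9584.49 + 339.38 = 275025.05
Import duty = 275025.05 × 21% = 57755.26
Buyer bears: inland to port 1193.60 + export clearance 349.18 + origin terminal 673.90 + freight 9584.49 + insurance 339.38 + destination terminal 878.59 + brokerage 138.41 + delivery 1204.37 + duty 57755.26 = 72117.18
Landed cost = invoice 262884.50 + 72117.18 = 335001.68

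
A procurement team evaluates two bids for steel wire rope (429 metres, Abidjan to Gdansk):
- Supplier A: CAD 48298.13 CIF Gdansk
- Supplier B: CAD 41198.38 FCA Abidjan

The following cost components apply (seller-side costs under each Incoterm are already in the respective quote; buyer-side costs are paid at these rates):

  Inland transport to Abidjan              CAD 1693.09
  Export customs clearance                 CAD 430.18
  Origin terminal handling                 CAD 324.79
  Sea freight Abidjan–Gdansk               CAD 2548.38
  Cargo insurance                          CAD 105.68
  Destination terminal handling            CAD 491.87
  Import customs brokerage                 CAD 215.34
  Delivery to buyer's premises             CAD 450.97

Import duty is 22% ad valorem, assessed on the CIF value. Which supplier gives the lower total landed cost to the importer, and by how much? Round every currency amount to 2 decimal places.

Supplier B is cheaper by CAD 5027.50

Supplier A (CIF):
The CIF price already equals the CIF value: 48298.13
Import duty = 48298.13 × 22% = 10625.59
Buyer bears (A): 491.87 + 215.34 + 450.97 = 1158.18
Landed cost (A) = invoice 48298.13 + 1158.18 + duty 10625.59 = 60081.90
Supplier B (FCA):
CIF value = FCA price + origin terminal + freight + insurance = 41198.38 + 324.79 + 2548.38 + 105.68 = 44177.23
Import duty = 44177.23 × 22% = 9718.99
Buyer bears (B): 324.79 + 2548.38 + 105.68 + 491.87 + 215.34 + 450.97 = 4137.03
Landed cost (B) = invoice 41198.38 + 4137.03 + duty 9718.99 = 55054.40
Difference = |60081.90 − 55054.40| = 5027.50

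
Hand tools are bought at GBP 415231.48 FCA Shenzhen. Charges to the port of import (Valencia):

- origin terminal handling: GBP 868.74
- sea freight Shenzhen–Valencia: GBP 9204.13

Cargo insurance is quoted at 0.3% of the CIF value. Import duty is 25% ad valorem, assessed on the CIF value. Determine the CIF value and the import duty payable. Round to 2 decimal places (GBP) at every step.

Let C be the CIF value. C = FCA price + pre-shipment costs + freight + 0.3% × C
C − 0.3% × C = 415231.48 + 868.74 + 9204.13
0.997 × C = 425304.35
C = 425304.35 / 0.997 = 426584.10
Insurance premium = 0.3% × 426584.10 = 1279.75
Import duty = 426584.10 × 25% = 106646.03

CIF value: GBP 426584.10; import duty: GBP 106646.03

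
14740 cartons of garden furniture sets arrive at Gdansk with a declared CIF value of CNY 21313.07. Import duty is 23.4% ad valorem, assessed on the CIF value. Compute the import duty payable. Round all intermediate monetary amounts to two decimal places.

Import duty: CNY 4987.26

Import duty = 21313.07 × 23.4% = 4987.26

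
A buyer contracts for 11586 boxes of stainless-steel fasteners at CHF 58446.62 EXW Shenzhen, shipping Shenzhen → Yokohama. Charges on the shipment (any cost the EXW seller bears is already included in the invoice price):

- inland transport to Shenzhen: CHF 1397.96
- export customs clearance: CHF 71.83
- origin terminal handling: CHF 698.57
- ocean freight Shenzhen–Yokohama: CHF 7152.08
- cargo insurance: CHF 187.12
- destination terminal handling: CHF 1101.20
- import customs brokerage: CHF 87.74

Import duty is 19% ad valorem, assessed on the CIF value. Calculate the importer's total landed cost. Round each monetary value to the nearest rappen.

EXW: the seller makes goods available at their premises; the buyer bears all onward costs.
CIF value = EXW price + inland to port + export clearance + origin terminal + freight + insurance = 58446.62 + 1397.96 + 71.83 + 698.57 + 7152.08 + 187.12 = 67954.18
Import duty = 67954.18 × 19% = 12911.29
Buyer bears: inland to port 1397.96 + export clearance 71.83 + origin terminal 698.57 + freight 7152.08 + insurance 187.12 + destination terminal 1101.20 + brokerage 87.74 + duty 12911.29 = 23607.79
Landed cost = invoice 58446.62 + 23607.79 = 82054.41

Total landed cost: CHF 82054.41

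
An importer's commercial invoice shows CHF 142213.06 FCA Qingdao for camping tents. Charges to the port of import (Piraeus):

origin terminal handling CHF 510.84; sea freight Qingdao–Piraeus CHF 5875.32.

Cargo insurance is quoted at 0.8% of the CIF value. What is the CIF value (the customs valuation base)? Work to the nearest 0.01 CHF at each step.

CIF value: CHF 149797.60

Let C be the CIF value. C = FCA price + pre-shipment costs + freight + 0.8% × C
C − 0.8% × C = 142213.06 + 510.84 + 5875.32
0.992 × C = 148599.22
C = 148599.22 / 0.992 = 149797.60
Insurance premium = 0.8% × 149797.60 = 1198.38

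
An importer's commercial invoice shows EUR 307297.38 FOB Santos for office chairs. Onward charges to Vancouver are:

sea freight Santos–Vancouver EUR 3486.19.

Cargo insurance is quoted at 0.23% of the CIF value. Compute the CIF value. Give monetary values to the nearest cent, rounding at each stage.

Let C be the CIF value. C = FOB price + freight + 0.23% × C
C − 0.23% × C = 307297.38 + 3486.19
0.9977 × C = 310783.57
C = 310783.57 / 0.9977 = 311500.02
Insurance premium = 0.23% × 311500.02 = 716.45

CIF value: EUR 311500.02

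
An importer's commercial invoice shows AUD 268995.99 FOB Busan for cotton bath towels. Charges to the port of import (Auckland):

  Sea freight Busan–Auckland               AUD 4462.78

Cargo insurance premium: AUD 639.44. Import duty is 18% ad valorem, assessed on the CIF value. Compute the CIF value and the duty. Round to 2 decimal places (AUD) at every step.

CIF = FOB price + freight + insurance
CIF = 268995.99 + 4462.78 + 639.44 = 274098.21
Import duty = 274098.21 × 18% = 49337.68

CIF value: AUD 274098.21; import duty: AUD 49337.68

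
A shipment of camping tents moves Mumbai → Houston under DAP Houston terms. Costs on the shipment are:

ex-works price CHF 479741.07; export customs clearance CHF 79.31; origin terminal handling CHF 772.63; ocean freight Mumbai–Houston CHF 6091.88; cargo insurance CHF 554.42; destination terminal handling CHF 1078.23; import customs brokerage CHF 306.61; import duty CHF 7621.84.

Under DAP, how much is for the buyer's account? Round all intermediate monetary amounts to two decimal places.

DAP: the seller bears all costs to the named destination except import duty and clearance.
Seller's account: goods 479741.07 + export clearance 79.31 + origin terminal 772.63 + freight 6091.88 + insurance 554.42 + destination terminal 1078.23 = 488317.54
Buyer's account: brokerage 306.61 + duty 7621.84 = 7928.45

Buyer's account: CHF 7928.45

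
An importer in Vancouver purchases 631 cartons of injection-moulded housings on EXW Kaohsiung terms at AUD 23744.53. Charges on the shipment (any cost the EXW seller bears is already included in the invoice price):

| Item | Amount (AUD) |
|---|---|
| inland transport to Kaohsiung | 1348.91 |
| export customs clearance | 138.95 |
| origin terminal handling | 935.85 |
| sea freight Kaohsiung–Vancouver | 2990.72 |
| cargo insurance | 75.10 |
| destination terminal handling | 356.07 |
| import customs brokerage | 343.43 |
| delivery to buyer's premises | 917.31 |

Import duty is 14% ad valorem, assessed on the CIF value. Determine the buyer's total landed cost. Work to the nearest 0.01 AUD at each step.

Total landed cost: AUD 34943.64

EXW: the seller makes goods available at their premises; the buyer bears all onward costs.
CIF value = EXW price + inland to port + export clearance + origin terminal + freight + insurance = 23744.53 + 1348.91 + 138.95 + 935.85 + 2990.72 + 75.10 = 29234.06
Import duty = 29234.06 × 14% = 4092.77
Buyer bears: inland to port 1348.91 + export clearance 138.95 + origin terminal 935.85 + freight 2990.72 + insurance 75.10 + destination terminal 356.07 + brokerage 343.43 + delivery 917.31 + duty 4092.77 = 11199.11
Landed cost = invoice 23744.53 + 11199.11 = 34943.64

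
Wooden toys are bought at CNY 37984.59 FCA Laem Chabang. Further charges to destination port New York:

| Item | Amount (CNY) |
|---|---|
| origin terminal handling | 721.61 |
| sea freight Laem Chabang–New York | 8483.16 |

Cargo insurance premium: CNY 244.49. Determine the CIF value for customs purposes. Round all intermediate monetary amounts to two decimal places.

CIF value: CNY 47433.85

CIF = FCA price + pre-shipment costs + freight + insurance
CIF = 37984.59 + 721.61 + 8483.16 + 244.49 = 47433.85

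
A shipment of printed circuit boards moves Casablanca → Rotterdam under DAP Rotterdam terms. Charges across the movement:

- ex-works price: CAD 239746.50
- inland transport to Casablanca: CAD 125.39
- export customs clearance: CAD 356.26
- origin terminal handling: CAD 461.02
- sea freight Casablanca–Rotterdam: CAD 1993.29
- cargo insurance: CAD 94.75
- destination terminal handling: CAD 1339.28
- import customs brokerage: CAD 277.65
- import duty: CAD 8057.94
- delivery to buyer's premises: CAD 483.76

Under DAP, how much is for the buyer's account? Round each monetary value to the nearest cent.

DAP: the seller bears all costs to the named destination except import duty and clearance.
Seller's account: goods 239746.50 + inland to port 125.39 + export clearance 356.26 + origin terminal 461.02 + freight 1993.29 + insurance 94.75 + destination terminal 1339.28 + delivery 483.76 = 244600.25
Buyer's account: brokerage 277.65 + duty 8057.94 = 8335.59

Buyer's account: CAD 8335.59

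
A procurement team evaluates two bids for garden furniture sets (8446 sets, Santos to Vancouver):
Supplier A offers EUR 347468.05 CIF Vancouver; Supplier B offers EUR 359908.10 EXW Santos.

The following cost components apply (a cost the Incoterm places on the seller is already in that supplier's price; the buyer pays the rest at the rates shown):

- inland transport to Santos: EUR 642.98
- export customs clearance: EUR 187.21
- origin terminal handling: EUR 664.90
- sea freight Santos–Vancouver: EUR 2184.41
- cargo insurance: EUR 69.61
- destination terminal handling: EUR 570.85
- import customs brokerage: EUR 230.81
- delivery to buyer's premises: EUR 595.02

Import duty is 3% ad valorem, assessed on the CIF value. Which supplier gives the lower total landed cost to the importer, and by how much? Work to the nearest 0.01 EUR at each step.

Supplier A is cheaper by EUR 16674.84

Supplier A (CIF):
The CIF price already equals the CIF value: 347468.05
Import duty = 347468.05 × 3% = 10424.04
Buyer bears (A): 570.85 + 230.81 + 595.02 = 1396.68
Landed cost (A) = invoice 347468.05 + 1396.68 + duty 10424.04 = 359288.77
Supplier B (EXW):
CIF value = EXW price + inland to port + export clearance + origin terminal + freight + insurance = 359908.10 + 642.98 + 187.21 + 664.90 + 2184.41 + 69.61 = 363657.21
Import duty = 363657.21 × 3% = 10909.72
Buyer bears (B): 642.98 + 187.21 + 664.90 + 2184.41 + 69.61 + 570.85 + 230.81 + 595.02 = 5145.79
Landed cost (B) = invoice 359908.10 + 5145.79 + duty 10909.72 = 375963.61
Difference = |359288.77 − 375963.61| = 16674.84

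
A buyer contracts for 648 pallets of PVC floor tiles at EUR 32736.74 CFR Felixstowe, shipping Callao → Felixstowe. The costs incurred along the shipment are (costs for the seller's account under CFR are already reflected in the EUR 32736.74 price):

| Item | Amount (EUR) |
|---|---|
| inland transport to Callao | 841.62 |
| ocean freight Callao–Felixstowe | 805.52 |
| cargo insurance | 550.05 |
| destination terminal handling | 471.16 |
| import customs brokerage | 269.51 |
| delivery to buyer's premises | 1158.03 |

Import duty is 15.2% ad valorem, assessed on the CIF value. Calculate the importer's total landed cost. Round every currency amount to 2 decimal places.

Total landed cost: EUR 40245.08

CFR: the seller pays costs through ocean freight to the destination port, but not insurance.
Already in the invoice (seller's account under CFR): inland to port, freight — exclude.
CIF value = CFR price + insurance = 32736.74 + 550.05 = 33286.79
Import duty = 33286.79 × 15.2% = 5059.59
Buyer bears: insurance 550.05 + destination terminal 471.16 + brokerage 269.51 + delivery 1158.03 + duty 5059.59 = 7508.34
Landed cost = invoice 32736.74 + 7508.34 = 40245.08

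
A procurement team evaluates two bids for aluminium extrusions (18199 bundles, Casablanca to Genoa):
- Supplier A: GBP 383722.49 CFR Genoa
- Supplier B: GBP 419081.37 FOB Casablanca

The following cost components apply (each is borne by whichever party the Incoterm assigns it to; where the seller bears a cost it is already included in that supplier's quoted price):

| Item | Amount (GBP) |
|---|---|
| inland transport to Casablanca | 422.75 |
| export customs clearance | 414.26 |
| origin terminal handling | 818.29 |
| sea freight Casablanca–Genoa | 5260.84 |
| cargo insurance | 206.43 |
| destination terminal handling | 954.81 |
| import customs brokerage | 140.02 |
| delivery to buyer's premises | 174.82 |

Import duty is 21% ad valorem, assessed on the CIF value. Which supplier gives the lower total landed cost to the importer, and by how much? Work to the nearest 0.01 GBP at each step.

Supplier A is cheaper by GBP 49149.86

Supplier A (CFR):
CIF value = CFR price + insurance = 383722.49 + 206.43 = 383928.92
Import duty = 383928.92 × 21% = 80625.07
Buyer bears (A): 206.43 + 954.81 + 140.02 + 174.82 = 1476.08
Landed cost (A) = invoice 383722.49 + 1476.08 + duty 80625.07 = 465823.64
Supplier B (FOB):
CIF value = FOB price + freight + insurance = 419081.37 + 5260.84 + 206.43 = 424548.64
Import duty = 424548.64 × 21% = 89155.21
Buyer bears (B): 5260.84 + 206.43 + 954.81 + 140.02 + 174.82 = 6736.92
Landed cost (B) = invoice 419081.37 + 6736.92 + duty 89155.21 = 514973.50
Difference = |465823.64 − 514973.50| = 49149.86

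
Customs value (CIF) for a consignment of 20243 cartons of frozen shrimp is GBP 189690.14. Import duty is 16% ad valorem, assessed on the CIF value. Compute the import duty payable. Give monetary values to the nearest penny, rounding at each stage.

Import duty: GBP 30350.42

Import duty = 189690.14 × 16% = 30350.42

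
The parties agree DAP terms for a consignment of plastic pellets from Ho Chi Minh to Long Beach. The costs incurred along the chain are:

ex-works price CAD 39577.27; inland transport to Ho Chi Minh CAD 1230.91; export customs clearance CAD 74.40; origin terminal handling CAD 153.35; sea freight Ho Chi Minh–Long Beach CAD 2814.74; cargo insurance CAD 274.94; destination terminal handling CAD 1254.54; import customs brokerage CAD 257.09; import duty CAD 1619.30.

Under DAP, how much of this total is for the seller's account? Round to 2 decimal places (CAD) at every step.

DAP: the seller bears all costs to the named destination except import duty and clearance.
Seller's account: goods 39577.27 + inland to port 1230.91 + export clearance 74.40 + origin terminal 153.35 + freight 2814.74 + insurance 274.94 + destination terminal 1254.54 = 45380.15
Buyer's account: brokerage 257.09 + duty 1619.30 = 1876.39

Seller's account: CAD 45380.15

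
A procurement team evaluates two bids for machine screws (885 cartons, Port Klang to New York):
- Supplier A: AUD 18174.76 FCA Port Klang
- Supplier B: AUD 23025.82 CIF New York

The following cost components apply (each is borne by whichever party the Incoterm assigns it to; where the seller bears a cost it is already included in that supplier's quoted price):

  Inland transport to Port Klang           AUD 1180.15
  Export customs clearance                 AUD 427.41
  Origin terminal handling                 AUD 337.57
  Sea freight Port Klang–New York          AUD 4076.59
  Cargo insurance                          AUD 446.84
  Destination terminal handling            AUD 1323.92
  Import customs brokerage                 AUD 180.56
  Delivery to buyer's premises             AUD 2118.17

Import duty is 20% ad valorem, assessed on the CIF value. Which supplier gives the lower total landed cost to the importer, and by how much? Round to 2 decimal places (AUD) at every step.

Supplier A (FCA):
CIF value = FCA price + origin terminal + freight + insurance = 18174.76 + 337.57 + 4076.59 + 446.84 = 23035.76
Import duty = 23035.76 × 20% = 4607.15
Buyer bears (A): 337.57 + 4076.59 + 446.84 + 1323.92 + 180.56 + 2118.17 = 8483.65
Landed cost (A) = invoice 18174.76 + 8483.65 + duty 4607.15 = 31265.56
Supplier B (CIF):
The CIF price already equals the CIF value: 23025.82
Import duty = 23025.82 × 20% = 4605.16
Buyer bears (B): 1323.92 + 180.56 + 2118.17 = 3622.65
Landed cost (B) = invoice 23025.82 + 3622.65 + duty 4605.16 = 31253.63
Difference = |31265.56 − 31253.63| = 11.93

Supplier B is cheaper by AUD 11.93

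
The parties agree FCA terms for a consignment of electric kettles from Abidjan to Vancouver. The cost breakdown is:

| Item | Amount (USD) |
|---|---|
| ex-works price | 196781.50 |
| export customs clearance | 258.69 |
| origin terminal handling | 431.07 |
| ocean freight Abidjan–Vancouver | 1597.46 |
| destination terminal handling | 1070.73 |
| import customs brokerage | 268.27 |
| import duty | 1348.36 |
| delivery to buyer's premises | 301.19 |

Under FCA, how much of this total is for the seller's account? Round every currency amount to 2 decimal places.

Seller's account: USD 197040.19

FCA: the seller delivers export-cleared goods to the carrier; the buyer bears costs from that point.
Seller's account: goods 196781.50 + export clearance 258.69 = 197040.19
Buyer's account: origin terminal 431.07 + freight 1597.46 + destination terminal 1070.73 + brokerage 268.27 + duty 1348.36 + delivery 301.19 = 5017.08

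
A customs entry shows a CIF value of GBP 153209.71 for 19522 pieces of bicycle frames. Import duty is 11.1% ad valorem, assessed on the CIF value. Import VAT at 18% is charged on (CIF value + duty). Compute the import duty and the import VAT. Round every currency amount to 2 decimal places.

Import duty: GBP 17006.28; import VAT: GBP 30638.88

Import duty = 153209.71 × 11.1% = 17006.28
VAT base = CIF + duty = 153209.71 + 17006.28 = 170215.99
Import VAT = 170215.99 × 18% = 30638.88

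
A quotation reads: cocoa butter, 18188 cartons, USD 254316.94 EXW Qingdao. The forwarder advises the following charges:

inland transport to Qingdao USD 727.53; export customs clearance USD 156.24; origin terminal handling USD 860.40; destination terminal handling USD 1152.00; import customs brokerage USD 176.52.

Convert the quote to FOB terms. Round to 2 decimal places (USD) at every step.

FOB price: USD 256061.11

Not relevant to the conversion: brokerage, destination terminal — on the buyer under both terms; not part of either seller's price.
From EXW to FOB, the seller additionally bears: inland to port, export clearance, origin terminal.
FOB price = 254316.94 + 727.53 + 156.24 + 860.40 = 256061.11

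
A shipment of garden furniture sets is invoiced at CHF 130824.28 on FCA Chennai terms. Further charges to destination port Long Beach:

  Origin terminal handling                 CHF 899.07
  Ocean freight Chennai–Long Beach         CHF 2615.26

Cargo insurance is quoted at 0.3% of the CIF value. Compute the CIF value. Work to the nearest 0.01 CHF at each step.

Let C be the CIF value. C = FCA price + pre-shipment costs + freight + 0.3% × C
C − 0.3% × C = 130824.28 + 899.07 + 2615.26
0.997 × C = 134338.61
C = 134338.61 / 0.997 = 134742.84
Insurance premium = 0.3% × 134742.84 = 404.23

CIF value: CHF 134742.84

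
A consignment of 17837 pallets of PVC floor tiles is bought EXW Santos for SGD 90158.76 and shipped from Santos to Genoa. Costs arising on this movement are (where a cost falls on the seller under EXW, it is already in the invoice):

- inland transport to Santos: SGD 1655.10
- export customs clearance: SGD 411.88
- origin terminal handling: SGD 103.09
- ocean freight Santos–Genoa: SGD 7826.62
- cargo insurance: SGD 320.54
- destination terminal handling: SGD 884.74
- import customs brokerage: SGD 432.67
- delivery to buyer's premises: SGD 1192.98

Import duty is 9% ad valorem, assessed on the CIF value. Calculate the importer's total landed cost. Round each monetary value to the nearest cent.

EXW: the seller makes goods available at their premises; the buyer bears all onward costs.
CIF value = EXW price + inland to port + export clearance + origin terminal + freight + insurance = 90158.76 + 1655.10 + 411.88 + 103.09 + 7826.62 + 320.54 = 100475.99
Import duty = 100475.99 × 9% = 9042.84
Buyer bears: inland to port 1655.10 + export clearance 411.88 + origin terminal 103.09 + freight 7826.62 + insurance 320.54 + destination terminal 884.74 + brokerage 432.67 + delivery 1192.98 + duty 9042.84 = 21870.46
Landed cost = invoice 90158.76 + 21870.46 = 112029.22

Total landed cost: SGD 112029.22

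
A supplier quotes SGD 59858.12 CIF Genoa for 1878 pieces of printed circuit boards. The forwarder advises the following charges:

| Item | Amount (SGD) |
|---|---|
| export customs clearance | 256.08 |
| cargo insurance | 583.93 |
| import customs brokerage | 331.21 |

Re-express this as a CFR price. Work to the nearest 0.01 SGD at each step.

Not relevant to the conversion: export clearance — on the seller under both CIF and CFR; already in the CIF price and stays in the CFR price. brokerage — on the buyer under both terms; not part of either seller's price.
From CIF to CFR, the seller no longer bears: insurance.
CFR price = 59858.12 − 583.93 = 59274.19

CFR price: SGD 59274.19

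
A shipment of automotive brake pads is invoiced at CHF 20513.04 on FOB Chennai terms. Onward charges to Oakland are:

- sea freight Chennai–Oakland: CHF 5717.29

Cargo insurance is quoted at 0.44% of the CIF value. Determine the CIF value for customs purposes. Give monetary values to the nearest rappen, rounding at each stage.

Let C be the CIF value. C = FOB price + freight + 0.44% × C
C − 0.44% × C = 20513.04 + 5717.29
0.9956 × C = 26230.33
C = 26230.33 / 0.9956 = 26346.25
Insurance premium = 0.44% × 26346.25 = 115.92

CIF value: CHF 26346.25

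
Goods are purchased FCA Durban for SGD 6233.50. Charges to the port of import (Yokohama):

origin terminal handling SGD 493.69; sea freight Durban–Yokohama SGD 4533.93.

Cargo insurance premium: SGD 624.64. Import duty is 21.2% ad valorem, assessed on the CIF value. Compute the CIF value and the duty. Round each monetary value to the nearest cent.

CIF = FCA price + pre-shipment costs + freight + insurance
CIF = 6233.50 + 493.69 + 4533.93 + 624.64 = 11885.76
Import duty = 11885.76 × 21.2% = 2519.78

CIF value: SGD 11885.76; import duty: SGD 2519.78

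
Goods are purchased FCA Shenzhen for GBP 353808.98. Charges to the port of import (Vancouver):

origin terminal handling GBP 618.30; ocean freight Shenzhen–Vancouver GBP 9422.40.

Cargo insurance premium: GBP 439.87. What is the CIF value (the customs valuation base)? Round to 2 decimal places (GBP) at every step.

CIF = FCA price + pre-shipment costs + freight + insurance
CIF = 353808.98 + 618.30 + 9422.40 + 439.87 = 364289.55

CIF value: GBP 364289.55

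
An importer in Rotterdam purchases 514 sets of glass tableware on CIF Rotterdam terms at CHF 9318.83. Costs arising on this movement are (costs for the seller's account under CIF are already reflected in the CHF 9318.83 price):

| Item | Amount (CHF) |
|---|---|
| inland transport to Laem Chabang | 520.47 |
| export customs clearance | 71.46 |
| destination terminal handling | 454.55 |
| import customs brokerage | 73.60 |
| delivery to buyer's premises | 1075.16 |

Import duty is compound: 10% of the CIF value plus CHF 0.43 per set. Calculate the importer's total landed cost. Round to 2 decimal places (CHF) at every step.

CIF: the seller pays costs through ocean freight and marine insurance to the destination port.
Already in the invoice (seller's account under CIF): inland to port, export clearance — exclude.
The CIF price already equals the CIF value: 9318.83
Ad valorem component: 9318.83 × 10% = 931.88
Specific component: 514 × 0.43 = 221.02
Import duty = 931.88 + 221.02 = 1152.90
Buyer bears: destination terminal 454.55 + brokerage 73.60 + delivery 1075.16 + duty 1152.90 = 2756.21
Landed cost = invoice 9318.83 + 2756.21 = 12075.04

Total landed cost: CHF 12075.04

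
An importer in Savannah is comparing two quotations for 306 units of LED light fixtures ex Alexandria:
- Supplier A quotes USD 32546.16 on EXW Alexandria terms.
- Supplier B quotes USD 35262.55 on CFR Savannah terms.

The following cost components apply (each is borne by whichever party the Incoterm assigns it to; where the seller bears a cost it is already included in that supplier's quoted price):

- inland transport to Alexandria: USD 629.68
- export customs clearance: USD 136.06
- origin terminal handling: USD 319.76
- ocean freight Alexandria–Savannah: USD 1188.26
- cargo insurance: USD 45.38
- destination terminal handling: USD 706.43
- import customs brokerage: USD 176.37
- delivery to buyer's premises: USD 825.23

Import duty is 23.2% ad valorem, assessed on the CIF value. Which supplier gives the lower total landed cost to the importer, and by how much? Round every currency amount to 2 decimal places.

Supplier A (EXW):
CIF value = EXW price + inland to port + export clearance + origin terminal + freight + insurance = 32546.16 + 629.68 + 136.06 + 319.76 + 1188.26 + 45.38 = 34865.30
Import duty = 34865.30 × 23.2% = 8088.75
Buyer bears (A): 629.68 + 136.06 + 319.76 + 1188.26 + 45.38 + 706.43 + 176.37 + 825.23 = 4027.17
Landed cost (A) = invoice 32546.16 + 4027.17 + duty 8088.75 = 44662.08
Supplier B (CFR):
CIF value = CFR price + insurance = 35262.55 + 45.38 = 35307.93
Import duty = 35307.93 × 23.2% = 8191.44
Buyer bears (B): 45.38 + 706.43 + 176.37 + 825.23 = 1753.41
Landed cost (B) = invoice 35262.55 + 1753.41 + duty 8191.44 = 45207.40
Difference = |44662.08 − 45207.40| = 545.32

Supplier A is cheaper by USD 545.32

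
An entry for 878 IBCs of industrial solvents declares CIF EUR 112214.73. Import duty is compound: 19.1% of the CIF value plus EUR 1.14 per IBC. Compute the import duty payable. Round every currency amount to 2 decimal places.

Ad valorem component: 112214.73 × 19.1% = 21433.01
Specific component: 878 × 1.14 = 1000.92
Import duty = 21433.01 + 1000.92 = 22433.93

Import duty: EUR 22433.93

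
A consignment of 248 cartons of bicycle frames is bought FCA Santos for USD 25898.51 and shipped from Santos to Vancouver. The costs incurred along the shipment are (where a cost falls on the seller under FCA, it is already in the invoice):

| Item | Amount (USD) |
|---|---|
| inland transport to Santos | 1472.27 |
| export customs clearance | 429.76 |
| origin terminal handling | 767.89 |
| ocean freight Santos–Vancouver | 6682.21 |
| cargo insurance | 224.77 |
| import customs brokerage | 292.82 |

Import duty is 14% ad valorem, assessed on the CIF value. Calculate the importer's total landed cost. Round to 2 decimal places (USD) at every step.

Total landed cost: USD 38566.47

FCA: the seller delivers export-cleared goods to the carrier; the buyer bears costs from that point.
Already in the invoice (seller's account under FCA): inland to port, export clearance — exclude.
CIF value = FCA price + origin terminal + freight + insurance = 25898.51 + 767.89 + 6682.21 + 224.77 = 33573.38
Import duty = 33573.38 × 14% = 4700.27
Buyer bears: origin terminal 767.89 + freight 6682.21 + insurance 224.77 + brokerage 292.82 + duty 4700.27 = 12667.96
Landed cost = invoice 25898.51 + 12667.96 = 38566.47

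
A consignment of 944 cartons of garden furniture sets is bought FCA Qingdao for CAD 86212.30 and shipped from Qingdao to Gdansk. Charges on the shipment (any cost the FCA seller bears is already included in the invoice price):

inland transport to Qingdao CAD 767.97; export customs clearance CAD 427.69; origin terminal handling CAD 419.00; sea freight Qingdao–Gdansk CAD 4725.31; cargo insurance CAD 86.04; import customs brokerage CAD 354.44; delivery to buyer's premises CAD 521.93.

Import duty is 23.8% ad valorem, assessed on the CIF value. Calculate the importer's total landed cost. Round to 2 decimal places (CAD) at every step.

FCA: the seller delivers export-cleared goods to the carrier; the buyer bears costs from that point.
Already in the invoice (seller's account under FCA): inland to port, export clearance — exclude.
CIF value = FCA price + origin terminal + freight + insurance = 86212.30 + 419.00 + 4725.31 + 86.04 = 91442.65
Import duty = 91442.65 × 23.8% = 21763.35
Buyer bears: origin terminal 419.00 + freight 4725.31 + insurance 86.04 + brokerage 354.44 + delivery 521.93 + duty 21763.35 = 27870.07
Landed cost = invoice 86212.30 + 27870.07 = 114082.37

Total landed cost: CAD 114082.37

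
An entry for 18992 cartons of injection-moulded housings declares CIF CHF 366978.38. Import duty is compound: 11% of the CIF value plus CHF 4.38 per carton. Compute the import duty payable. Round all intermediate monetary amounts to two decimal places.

Ad valorem component: 366978.38 × 11% = 40367.62
Specific component: 18992 × 4.38 = 83184.96
Import duty = 40367.62 + 83184.96 = 123552.58

Import duty: CHF 123552.58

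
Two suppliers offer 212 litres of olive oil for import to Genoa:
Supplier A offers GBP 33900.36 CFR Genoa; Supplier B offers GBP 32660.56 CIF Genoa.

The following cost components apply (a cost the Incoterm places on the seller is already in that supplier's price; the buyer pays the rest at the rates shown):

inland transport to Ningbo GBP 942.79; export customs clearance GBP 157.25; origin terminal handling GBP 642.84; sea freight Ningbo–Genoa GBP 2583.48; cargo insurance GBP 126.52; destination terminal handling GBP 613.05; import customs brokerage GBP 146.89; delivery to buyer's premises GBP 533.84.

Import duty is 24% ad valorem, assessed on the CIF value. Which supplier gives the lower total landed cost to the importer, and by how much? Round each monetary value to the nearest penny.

Supplier A (CFR):
CIF value = CFR price + insurance = 33900.36 + 126.52 = 34026.88
Import duty = 34026.88 × 24% = 8166.45
Buyer bears (A): 126.52 + 613.05 + 146.89 + 533.84 = 1420.30
Landed cost (A) = invoice 33900.36 + 1420.30 + duty 8166.45 = 43487.11
Supplier B (CIF):
The CIF price already equals the CIF value: 32660.56
Import duty = 32660.56 × 24% = 7838.53
Buyer bears (B): 613.05 + 146.89 + 533.84 = 1293.78
Landed cost (B) = invoice 32660.56 + 1293.78 + duty 7838.53 = 41792.87
Difference = |43487.11 − 41792.87| = 1694.24

Supplier B is cheaper by GBP 1694.24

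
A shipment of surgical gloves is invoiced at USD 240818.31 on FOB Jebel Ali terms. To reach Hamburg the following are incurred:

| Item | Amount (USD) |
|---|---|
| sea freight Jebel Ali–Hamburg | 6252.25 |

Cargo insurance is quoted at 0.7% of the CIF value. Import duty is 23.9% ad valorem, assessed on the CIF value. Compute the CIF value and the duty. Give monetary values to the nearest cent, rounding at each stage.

CIF value: USD 248812.25; import duty: USD 59466.13

Let C be the CIF value. C = FOB price + freight + 0.7% × C
C − 0.7% × C = 240818.31 + 6252.25
0.993 × C = 247070.56
C = 247070.56 / 0.993 = 248812.25
Insurance premium = 0.7% × 248812.25 = 1741.69
Import duty = 248812.25 × 23.9% = 59466.13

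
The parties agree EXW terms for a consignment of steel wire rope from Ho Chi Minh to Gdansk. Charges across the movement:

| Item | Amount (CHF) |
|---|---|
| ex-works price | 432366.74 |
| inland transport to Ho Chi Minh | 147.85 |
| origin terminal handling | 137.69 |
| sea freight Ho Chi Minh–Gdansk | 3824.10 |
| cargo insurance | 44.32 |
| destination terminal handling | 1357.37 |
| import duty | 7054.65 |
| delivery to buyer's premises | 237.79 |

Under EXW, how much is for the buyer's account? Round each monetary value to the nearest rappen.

Buyer's account: CHF 12803.77

EXW: the seller makes goods available at their premises; the buyer bears all onward costs.
Seller's account: goods 432366.74 = 432366.74
Buyer's account: inland to port 147.85 + origin terminal 137.69 + freight 3824.10 + insurance 44.32 + destination terminal 1357.37 + duty 7054.65 + delivery 237.79 = 12803.77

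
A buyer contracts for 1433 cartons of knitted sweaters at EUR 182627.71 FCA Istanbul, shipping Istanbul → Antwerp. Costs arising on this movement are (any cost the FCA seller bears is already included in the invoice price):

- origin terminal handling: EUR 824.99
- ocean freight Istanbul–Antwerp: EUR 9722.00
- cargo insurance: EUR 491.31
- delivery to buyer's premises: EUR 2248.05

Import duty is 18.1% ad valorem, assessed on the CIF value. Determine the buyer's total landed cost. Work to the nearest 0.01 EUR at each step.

Total landed cost: EUR 230967.61

FCA: the seller delivers export-cleared goods to the carrier; the buyer bears costs from that point.
CIF value = FCA price + origin terminal + freight + insurance = 182627.71 + 824.99 + 9722.00 + 491.31 = 193666.01
Import duty = 193666.01 × 18.1% = 35053.55
Buyer bears: origin terminal 824.99 + freight 9722.00 + insurance 491.31 + delivery 2248.05 + duty 35053.55 = 48339.90
Landed cost = invoice 182627.71 + 48339.90 = 230967.61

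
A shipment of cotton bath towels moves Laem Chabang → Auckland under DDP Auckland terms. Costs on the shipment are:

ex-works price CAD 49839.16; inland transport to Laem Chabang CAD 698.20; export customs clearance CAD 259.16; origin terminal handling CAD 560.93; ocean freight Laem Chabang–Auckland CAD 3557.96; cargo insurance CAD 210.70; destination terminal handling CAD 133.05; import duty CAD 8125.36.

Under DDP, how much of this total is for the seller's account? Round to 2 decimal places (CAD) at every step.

DDP: the seller bears all costs including import duty.
Seller's account: goods 49839.16 + inland to port 698.20 + export clearance 259.16 + origin terminal 560.93 + freight 3557.96 + insurance 210.70 + destination terminal 133.05 + duty 8125.36 = 63384.52
Buyer's account: 0.00

Seller's account: CAD 63384.52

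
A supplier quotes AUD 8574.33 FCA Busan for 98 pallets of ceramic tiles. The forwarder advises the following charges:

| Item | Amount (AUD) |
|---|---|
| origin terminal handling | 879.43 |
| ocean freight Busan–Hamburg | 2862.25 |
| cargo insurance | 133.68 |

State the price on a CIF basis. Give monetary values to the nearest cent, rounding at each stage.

From FCA to CIF, the seller additionally bears: origin terminal, freight, insurance.
CIF price = 8574.33 + 879.43 + 2862.25 + 133.68 = 12449.69

CIF price: AUD 12449.69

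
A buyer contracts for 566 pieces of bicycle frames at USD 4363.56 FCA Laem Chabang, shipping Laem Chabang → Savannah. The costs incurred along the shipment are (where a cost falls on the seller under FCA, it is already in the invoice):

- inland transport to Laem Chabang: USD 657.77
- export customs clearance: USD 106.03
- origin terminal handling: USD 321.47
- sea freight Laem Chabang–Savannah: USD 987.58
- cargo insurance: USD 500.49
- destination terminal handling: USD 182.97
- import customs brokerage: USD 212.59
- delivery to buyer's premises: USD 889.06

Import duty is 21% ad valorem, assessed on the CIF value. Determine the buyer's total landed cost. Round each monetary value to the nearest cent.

FCA: the seller delivers export-cleared goods to the carrier; the buyer bears costs from that point.
Already in the invoice (seller's account under FCA): inland to port, export clearance — exclude.
CIF value = FCA price + origin terminal + freight + insurance = 4363.56 + 321.47 + 987.58 + 500.49 = 6173.10
Import duty = 6173.10 × 21% = 1296.35
Buyer bears: origin terminal 321.47 + freight 987.58 + insurance 500.49 + destination terminal 182.97 + brokerage 212.59 + delivery 889.06 + duty 1296.35 = 4390.51
Landed cost = invoice 4363.56 + 4390.51 = 8754.07

Total landed cost: USD 8754.07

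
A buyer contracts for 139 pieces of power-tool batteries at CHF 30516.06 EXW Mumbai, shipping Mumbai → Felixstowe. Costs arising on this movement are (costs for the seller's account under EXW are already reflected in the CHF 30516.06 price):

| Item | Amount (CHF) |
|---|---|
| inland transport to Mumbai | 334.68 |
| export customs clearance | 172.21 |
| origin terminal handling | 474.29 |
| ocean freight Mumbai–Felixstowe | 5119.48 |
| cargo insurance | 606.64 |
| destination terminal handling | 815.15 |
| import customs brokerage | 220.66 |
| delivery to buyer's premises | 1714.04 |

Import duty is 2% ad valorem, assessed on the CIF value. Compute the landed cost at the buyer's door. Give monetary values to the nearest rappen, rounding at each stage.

Total landed cost: CHF 40717.68

EXW: the seller makes goods available at their premises; the buyer bears all onward costs.
CIF value = EXW price + inland to port + export clearance + origin terminal + freight + insurance = 30516.06 + 334.68 + 172.21 + 474.29 + 5119.48 + 606.64 = 37223.36
Import duty = 37223.36 × 2% = 744.47
Buyer bears: inland to port 334.68 + export clearance 172.21 + origin terminal 474.29 + freight 5119.48 + insurance 606.64 + destination terminal 815.15 + brokerage 220.66 + delivery 1714.04 + duty 744.47 = 10201.62
Landed cost = invoice 30516.06 + 10201.62 = 40717.68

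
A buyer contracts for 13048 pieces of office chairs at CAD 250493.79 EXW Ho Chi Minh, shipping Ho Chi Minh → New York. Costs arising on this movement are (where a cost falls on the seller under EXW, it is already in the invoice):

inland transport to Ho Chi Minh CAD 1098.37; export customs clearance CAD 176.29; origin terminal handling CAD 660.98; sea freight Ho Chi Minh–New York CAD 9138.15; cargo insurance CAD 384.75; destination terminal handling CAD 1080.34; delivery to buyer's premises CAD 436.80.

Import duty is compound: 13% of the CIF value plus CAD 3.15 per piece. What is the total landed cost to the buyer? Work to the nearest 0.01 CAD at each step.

EXW: the seller makes goods available at their premises; the buyer bears all onward costs.
CIF value = EXW price + inland to port + export clearance + origin terminal + freight + insurance = 250493.79 + 1098.37 + 176.29 + 660.98 + 9138.15 + 384.75 = 261952.33
Ad valorem component: 261952.33 × 13% = 34053.80
Specific component: 13048 × 3.15 = 41101.20
Import duty = 34053.80 + 41101.20 = 75155.00
Buyer bears: inland to port 1098.37 + export clearance 176.29 + origin terminal 660.98 + freight 9138.15 + insurance 384.75 + destination terminal 1080.34 + delivery 436.80 + duty 75155.00 = 88130.68
Landed cost = invoice 250493.79 + 88130.68 = 338624.47

Total landed cost: CAD 338624.47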